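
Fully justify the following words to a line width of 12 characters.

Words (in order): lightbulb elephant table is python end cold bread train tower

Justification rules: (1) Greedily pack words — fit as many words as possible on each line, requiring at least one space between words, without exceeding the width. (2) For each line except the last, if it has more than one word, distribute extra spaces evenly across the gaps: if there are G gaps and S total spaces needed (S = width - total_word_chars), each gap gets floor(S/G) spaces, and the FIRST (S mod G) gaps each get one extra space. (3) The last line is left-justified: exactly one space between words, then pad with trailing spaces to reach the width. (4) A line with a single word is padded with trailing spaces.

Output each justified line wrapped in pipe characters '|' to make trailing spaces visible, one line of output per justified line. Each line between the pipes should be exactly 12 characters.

Answer: |lightbulb   |
|elephant    |
|table     is|
|python   end|
|cold   bread|
|train tower |

Derivation:
Line 1: ['lightbulb'] (min_width=9, slack=3)
Line 2: ['elephant'] (min_width=8, slack=4)
Line 3: ['table', 'is'] (min_width=8, slack=4)
Line 4: ['python', 'end'] (min_width=10, slack=2)
Line 5: ['cold', 'bread'] (min_width=10, slack=2)
Line 6: ['train', 'tower'] (min_width=11, slack=1)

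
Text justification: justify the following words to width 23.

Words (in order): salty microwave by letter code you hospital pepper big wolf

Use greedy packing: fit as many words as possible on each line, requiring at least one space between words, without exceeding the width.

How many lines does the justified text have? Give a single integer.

Answer: 4

Derivation:
Line 1: ['salty', 'microwave', 'by'] (min_width=18, slack=5)
Line 2: ['letter', 'code', 'you'] (min_width=15, slack=8)
Line 3: ['hospital', 'pepper', 'big'] (min_width=19, slack=4)
Line 4: ['wolf'] (min_width=4, slack=19)
Total lines: 4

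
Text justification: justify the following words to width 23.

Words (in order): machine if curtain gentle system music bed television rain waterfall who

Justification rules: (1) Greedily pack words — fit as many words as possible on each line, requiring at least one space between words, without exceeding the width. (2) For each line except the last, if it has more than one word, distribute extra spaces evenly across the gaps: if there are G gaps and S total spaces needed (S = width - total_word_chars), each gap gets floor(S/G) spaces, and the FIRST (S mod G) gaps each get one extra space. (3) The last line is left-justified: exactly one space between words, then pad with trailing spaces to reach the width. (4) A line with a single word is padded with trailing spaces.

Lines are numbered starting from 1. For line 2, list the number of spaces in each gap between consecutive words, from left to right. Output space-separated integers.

Line 1: ['machine', 'if', 'curtain'] (min_width=18, slack=5)
Line 2: ['gentle', 'system', 'music', 'bed'] (min_width=23, slack=0)
Line 3: ['television', 'rain'] (min_width=15, slack=8)
Line 4: ['waterfall', 'who'] (min_width=13, slack=10)

Answer: 1 1 1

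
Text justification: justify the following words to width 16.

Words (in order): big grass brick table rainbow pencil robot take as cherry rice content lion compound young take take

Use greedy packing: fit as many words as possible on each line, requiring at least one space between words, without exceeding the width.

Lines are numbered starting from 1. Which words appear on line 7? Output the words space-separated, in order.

Line 1: ['big', 'grass', 'brick'] (min_width=15, slack=1)
Line 2: ['table', 'rainbow'] (min_width=13, slack=3)
Line 3: ['pencil', 'robot'] (min_width=12, slack=4)
Line 4: ['take', 'as', 'cherry'] (min_width=14, slack=2)
Line 5: ['rice', 'content'] (min_width=12, slack=4)
Line 6: ['lion', 'compound'] (min_width=13, slack=3)
Line 7: ['young', 'take', 'take'] (min_width=15, slack=1)

Answer: young take take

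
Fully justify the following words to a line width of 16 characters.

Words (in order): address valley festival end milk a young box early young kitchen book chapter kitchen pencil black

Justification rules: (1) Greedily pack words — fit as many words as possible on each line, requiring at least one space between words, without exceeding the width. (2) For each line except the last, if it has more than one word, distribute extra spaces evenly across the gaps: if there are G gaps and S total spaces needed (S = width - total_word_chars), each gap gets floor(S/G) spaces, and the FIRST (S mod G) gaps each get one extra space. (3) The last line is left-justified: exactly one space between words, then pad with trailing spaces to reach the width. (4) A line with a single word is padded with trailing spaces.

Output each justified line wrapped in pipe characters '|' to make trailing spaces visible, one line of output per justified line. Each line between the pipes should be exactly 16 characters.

Line 1: ['address', 'valley'] (min_width=14, slack=2)
Line 2: ['festival', 'end'] (min_width=12, slack=4)
Line 3: ['milk', 'a', 'young', 'box'] (min_width=16, slack=0)
Line 4: ['early', 'young'] (min_width=11, slack=5)
Line 5: ['kitchen', 'book'] (min_width=12, slack=4)
Line 6: ['chapter', 'kitchen'] (min_width=15, slack=1)
Line 7: ['pencil', 'black'] (min_width=12, slack=4)

Answer: |address   valley|
|festival     end|
|milk a young box|
|early      young|
|kitchen     book|
|chapter  kitchen|
|pencil black    |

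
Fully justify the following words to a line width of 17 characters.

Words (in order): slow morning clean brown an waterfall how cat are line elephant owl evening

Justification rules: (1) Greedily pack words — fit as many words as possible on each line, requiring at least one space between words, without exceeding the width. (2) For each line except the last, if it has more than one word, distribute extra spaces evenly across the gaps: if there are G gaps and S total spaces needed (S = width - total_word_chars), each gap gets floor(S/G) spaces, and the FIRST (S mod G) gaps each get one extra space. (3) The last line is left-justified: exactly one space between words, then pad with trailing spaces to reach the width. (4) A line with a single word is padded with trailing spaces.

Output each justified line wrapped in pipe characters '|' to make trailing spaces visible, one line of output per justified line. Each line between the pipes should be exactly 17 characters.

Answer: |slow      morning|
|clean   brown  an|
|waterfall how cat|
|are line elephant|
|owl evening      |

Derivation:
Line 1: ['slow', 'morning'] (min_width=12, slack=5)
Line 2: ['clean', 'brown', 'an'] (min_width=14, slack=3)
Line 3: ['waterfall', 'how', 'cat'] (min_width=17, slack=0)
Line 4: ['are', 'line', 'elephant'] (min_width=17, slack=0)
Line 5: ['owl', 'evening'] (min_width=11, slack=6)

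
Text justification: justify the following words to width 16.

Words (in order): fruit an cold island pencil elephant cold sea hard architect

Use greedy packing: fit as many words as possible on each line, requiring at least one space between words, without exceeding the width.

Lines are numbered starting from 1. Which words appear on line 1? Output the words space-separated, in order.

Answer: fruit an cold

Derivation:
Line 1: ['fruit', 'an', 'cold'] (min_width=13, slack=3)
Line 2: ['island', 'pencil'] (min_width=13, slack=3)
Line 3: ['elephant', 'cold'] (min_width=13, slack=3)
Line 4: ['sea', 'hard'] (min_width=8, slack=8)
Line 5: ['architect'] (min_width=9, slack=7)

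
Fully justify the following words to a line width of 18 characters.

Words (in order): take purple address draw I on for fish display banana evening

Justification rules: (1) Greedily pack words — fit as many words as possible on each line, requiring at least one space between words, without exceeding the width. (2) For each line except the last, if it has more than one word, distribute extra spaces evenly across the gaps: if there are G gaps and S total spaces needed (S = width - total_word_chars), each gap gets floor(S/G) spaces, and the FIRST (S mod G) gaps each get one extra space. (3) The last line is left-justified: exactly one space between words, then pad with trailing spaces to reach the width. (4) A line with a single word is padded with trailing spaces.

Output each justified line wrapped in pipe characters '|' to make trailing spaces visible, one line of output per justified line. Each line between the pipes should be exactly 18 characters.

Line 1: ['take', 'purple'] (min_width=11, slack=7)
Line 2: ['address', 'draw', 'I', 'on'] (min_width=17, slack=1)
Line 3: ['for', 'fish', 'display'] (min_width=16, slack=2)
Line 4: ['banana', 'evening'] (min_width=14, slack=4)

Answer: |take        purple|
|address  draw I on|
|for  fish  display|
|banana evening    |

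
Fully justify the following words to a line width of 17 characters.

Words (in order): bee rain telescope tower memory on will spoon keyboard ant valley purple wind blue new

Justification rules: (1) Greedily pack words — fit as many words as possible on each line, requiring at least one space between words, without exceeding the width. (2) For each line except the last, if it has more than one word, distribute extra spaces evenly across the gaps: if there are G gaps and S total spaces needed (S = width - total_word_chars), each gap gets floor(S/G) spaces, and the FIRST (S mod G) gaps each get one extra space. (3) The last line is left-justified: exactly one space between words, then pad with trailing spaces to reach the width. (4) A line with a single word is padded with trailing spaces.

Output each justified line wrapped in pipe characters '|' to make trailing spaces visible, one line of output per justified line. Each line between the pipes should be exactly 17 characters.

Answer: |bee          rain|
|telescope   tower|
|memory   on  will|
|spoon    keyboard|
|ant valley purple|
|wind blue new    |

Derivation:
Line 1: ['bee', 'rain'] (min_width=8, slack=9)
Line 2: ['telescope', 'tower'] (min_width=15, slack=2)
Line 3: ['memory', 'on', 'will'] (min_width=14, slack=3)
Line 4: ['spoon', 'keyboard'] (min_width=14, slack=3)
Line 5: ['ant', 'valley', 'purple'] (min_width=17, slack=0)
Line 6: ['wind', 'blue', 'new'] (min_width=13, slack=4)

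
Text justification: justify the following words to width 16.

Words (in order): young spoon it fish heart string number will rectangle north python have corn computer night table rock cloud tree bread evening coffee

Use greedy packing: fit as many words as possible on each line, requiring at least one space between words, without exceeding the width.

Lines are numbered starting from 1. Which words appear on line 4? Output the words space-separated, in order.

Answer: will rectangle

Derivation:
Line 1: ['young', 'spoon', 'it'] (min_width=14, slack=2)
Line 2: ['fish', 'heart'] (min_width=10, slack=6)
Line 3: ['string', 'number'] (min_width=13, slack=3)
Line 4: ['will', 'rectangle'] (min_width=14, slack=2)
Line 5: ['north', 'python'] (min_width=12, slack=4)
Line 6: ['have', 'corn'] (min_width=9, slack=7)
Line 7: ['computer', 'night'] (min_width=14, slack=2)
Line 8: ['table', 'rock', 'cloud'] (min_width=16, slack=0)
Line 9: ['tree', 'bread'] (min_width=10, slack=6)
Line 10: ['evening', 'coffee'] (min_width=14, slack=2)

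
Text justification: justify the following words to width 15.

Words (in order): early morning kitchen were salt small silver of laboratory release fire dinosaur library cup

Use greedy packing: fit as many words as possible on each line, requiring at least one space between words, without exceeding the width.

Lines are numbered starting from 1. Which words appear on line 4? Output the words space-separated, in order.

Answer: silver of

Derivation:
Line 1: ['early', 'morning'] (min_width=13, slack=2)
Line 2: ['kitchen', 'were'] (min_width=12, slack=3)
Line 3: ['salt', 'small'] (min_width=10, slack=5)
Line 4: ['silver', 'of'] (min_width=9, slack=6)
Line 5: ['laboratory'] (min_width=10, slack=5)
Line 6: ['release', 'fire'] (min_width=12, slack=3)
Line 7: ['dinosaur'] (min_width=8, slack=7)
Line 8: ['library', 'cup'] (min_width=11, slack=4)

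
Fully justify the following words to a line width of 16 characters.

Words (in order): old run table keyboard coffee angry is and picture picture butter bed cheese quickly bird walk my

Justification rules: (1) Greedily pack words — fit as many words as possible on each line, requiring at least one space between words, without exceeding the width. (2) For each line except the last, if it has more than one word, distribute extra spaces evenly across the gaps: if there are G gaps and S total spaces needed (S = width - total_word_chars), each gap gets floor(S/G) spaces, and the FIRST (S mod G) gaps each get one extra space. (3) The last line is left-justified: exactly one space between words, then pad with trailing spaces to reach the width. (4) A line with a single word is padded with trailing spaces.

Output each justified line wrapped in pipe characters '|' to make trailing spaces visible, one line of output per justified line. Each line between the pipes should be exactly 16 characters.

Line 1: ['old', 'run', 'table'] (min_width=13, slack=3)
Line 2: ['keyboard', 'coffee'] (min_width=15, slack=1)
Line 3: ['angry', 'is', 'and'] (min_width=12, slack=4)
Line 4: ['picture', 'picture'] (min_width=15, slack=1)
Line 5: ['butter', 'bed'] (min_width=10, slack=6)
Line 6: ['cheese', 'quickly'] (min_width=14, slack=2)
Line 7: ['bird', 'walk', 'my'] (min_width=12, slack=4)

Answer: |old   run  table|
|keyboard  coffee|
|angry   is   and|
|picture  picture|
|butter       bed|
|cheese   quickly|
|bird walk my    |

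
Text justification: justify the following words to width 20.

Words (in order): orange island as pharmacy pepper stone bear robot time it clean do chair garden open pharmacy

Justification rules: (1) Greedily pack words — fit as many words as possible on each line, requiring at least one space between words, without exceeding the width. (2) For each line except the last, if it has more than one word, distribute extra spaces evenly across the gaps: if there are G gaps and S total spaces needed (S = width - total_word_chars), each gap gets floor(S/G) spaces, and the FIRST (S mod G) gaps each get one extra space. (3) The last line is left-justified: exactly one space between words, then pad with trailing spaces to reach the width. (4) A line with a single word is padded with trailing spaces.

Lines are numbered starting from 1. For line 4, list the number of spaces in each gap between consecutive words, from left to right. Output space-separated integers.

Line 1: ['orange', 'island', 'as'] (min_width=16, slack=4)
Line 2: ['pharmacy', 'pepper'] (min_width=15, slack=5)
Line 3: ['stone', 'bear', 'robot'] (min_width=16, slack=4)
Line 4: ['time', 'it', 'clean', 'do'] (min_width=16, slack=4)
Line 5: ['chair', 'garden', 'open'] (min_width=17, slack=3)
Line 6: ['pharmacy'] (min_width=8, slack=12)

Answer: 3 2 2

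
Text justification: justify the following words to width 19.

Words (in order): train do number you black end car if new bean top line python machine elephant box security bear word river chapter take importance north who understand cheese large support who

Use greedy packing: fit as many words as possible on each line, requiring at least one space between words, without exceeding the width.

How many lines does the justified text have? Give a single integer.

Answer: 11

Derivation:
Line 1: ['train', 'do', 'number', 'you'] (min_width=19, slack=0)
Line 2: ['black', 'end', 'car', 'if'] (min_width=16, slack=3)
Line 3: ['new', 'bean', 'top', 'line'] (min_width=17, slack=2)
Line 4: ['python', 'machine'] (min_width=14, slack=5)
Line 5: ['elephant', 'box'] (min_width=12, slack=7)
Line 6: ['security', 'bear', 'word'] (min_width=18, slack=1)
Line 7: ['river', 'chapter', 'take'] (min_width=18, slack=1)
Line 8: ['importance', 'north'] (min_width=16, slack=3)
Line 9: ['who', 'understand'] (min_width=14, slack=5)
Line 10: ['cheese', 'large'] (min_width=12, slack=7)
Line 11: ['support', 'who'] (min_width=11, slack=8)
Total lines: 11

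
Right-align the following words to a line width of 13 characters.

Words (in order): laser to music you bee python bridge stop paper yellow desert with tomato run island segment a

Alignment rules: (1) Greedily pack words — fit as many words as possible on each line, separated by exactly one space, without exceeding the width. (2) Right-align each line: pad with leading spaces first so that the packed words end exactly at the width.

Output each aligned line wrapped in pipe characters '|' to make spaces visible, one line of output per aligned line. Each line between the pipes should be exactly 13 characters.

Answer: |     laser to|
|music you bee|
|python bridge|
|   stop paper|
|yellow desert|
|  with tomato|
|   run island|
|    segment a|

Derivation:
Line 1: ['laser', 'to'] (min_width=8, slack=5)
Line 2: ['music', 'you', 'bee'] (min_width=13, slack=0)
Line 3: ['python', 'bridge'] (min_width=13, slack=0)
Line 4: ['stop', 'paper'] (min_width=10, slack=3)
Line 5: ['yellow', 'desert'] (min_width=13, slack=0)
Line 6: ['with', 'tomato'] (min_width=11, slack=2)
Line 7: ['run', 'island'] (min_width=10, slack=3)
Line 8: ['segment', 'a'] (min_width=9, slack=4)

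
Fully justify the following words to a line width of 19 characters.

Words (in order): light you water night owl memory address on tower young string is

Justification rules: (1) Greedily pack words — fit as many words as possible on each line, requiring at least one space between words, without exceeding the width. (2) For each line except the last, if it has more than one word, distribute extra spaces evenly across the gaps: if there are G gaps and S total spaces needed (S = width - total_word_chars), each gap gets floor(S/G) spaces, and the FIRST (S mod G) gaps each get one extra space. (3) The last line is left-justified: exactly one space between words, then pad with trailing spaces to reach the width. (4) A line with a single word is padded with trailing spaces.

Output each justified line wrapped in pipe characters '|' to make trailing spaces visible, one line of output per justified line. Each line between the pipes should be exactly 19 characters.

Answer: |light   you   water|
|night   owl  memory|
|address   on  tower|
|young string is    |

Derivation:
Line 1: ['light', 'you', 'water'] (min_width=15, slack=4)
Line 2: ['night', 'owl', 'memory'] (min_width=16, slack=3)
Line 3: ['address', 'on', 'tower'] (min_width=16, slack=3)
Line 4: ['young', 'string', 'is'] (min_width=15, slack=4)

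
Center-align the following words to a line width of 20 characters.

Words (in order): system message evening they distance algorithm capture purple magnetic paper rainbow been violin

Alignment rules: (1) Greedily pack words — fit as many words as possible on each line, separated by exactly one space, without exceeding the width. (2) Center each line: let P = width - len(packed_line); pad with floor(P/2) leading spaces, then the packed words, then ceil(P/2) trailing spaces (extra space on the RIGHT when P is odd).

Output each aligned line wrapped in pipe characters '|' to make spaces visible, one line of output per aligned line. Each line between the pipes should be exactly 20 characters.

Answer: |   system message   |
|    evening they    |
| distance algorithm |
|   capture purple   |
|   magnetic paper   |
|rainbow been violin |

Derivation:
Line 1: ['system', 'message'] (min_width=14, slack=6)
Line 2: ['evening', 'they'] (min_width=12, slack=8)
Line 3: ['distance', 'algorithm'] (min_width=18, slack=2)
Line 4: ['capture', 'purple'] (min_width=14, slack=6)
Line 5: ['magnetic', 'paper'] (min_width=14, slack=6)
Line 6: ['rainbow', 'been', 'violin'] (min_width=19, slack=1)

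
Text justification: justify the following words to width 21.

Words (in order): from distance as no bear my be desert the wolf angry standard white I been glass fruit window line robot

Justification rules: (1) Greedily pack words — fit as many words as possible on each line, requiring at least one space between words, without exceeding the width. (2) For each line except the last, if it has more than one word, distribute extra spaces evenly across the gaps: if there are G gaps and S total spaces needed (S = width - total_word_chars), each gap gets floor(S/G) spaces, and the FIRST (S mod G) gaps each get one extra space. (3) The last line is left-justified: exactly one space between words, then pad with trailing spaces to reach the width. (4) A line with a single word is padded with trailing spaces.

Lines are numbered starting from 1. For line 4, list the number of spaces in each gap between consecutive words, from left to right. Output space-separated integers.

Answer: 2 2 2

Derivation:
Line 1: ['from', 'distance', 'as', 'no'] (min_width=19, slack=2)
Line 2: ['bear', 'my', 'be', 'desert', 'the'] (min_width=21, slack=0)
Line 3: ['wolf', 'angry', 'standard'] (min_width=19, slack=2)
Line 4: ['white', 'I', 'been', 'glass'] (min_width=18, slack=3)
Line 5: ['fruit', 'window', 'line'] (min_width=17, slack=4)
Line 6: ['robot'] (min_width=5, slack=16)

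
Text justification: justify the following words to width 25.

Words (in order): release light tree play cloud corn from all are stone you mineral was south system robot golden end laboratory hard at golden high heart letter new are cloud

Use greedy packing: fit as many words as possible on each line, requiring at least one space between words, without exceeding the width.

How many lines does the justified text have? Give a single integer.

Line 1: ['release', 'light', 'tree', 'play'] (min_width=23, slack=2)
Line 2: ['cloud', 'corn', 'from', 'all', 'are'] (min_width=23, slack=2)
Line 3: ['stone', 'you', 'mineral', 'was'] (min_width=21, slack=4)
Line 4: ['south', 'system', 'robot', 'golden'] (min_width=25, slack=0)
Line 5: ['end', 'laboratory', 'hard', 'at'] (min_width=22, slack=3)
Line 6: ['golden', 'high', 'heart', 'letter'] (min_width=24, slack=1)
Line 7: ['new', 'are', 'cloud'] (min_width=13, slack=12)
Total lines: 7

Answer: 7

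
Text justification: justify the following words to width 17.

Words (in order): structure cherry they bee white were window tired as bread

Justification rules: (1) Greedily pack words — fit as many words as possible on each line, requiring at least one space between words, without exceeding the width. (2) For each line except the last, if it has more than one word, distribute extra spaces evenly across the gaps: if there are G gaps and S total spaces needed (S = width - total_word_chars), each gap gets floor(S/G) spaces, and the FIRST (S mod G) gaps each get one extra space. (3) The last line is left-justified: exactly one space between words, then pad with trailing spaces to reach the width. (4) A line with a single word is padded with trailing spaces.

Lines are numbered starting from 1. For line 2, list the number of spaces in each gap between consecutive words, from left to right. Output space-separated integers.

Line 1: ['structure', 'cherry'] (min_width=16, slack=1)
Line 2: ['they', 'bee', 'white'] (min_width=14, slack=3)
Line 3: ['were', 'window', 'tired'] (min_width=17, slack=0)
Line 4: ['as', 'bread'] (min_width=8, slack=9)

Answer: 3 2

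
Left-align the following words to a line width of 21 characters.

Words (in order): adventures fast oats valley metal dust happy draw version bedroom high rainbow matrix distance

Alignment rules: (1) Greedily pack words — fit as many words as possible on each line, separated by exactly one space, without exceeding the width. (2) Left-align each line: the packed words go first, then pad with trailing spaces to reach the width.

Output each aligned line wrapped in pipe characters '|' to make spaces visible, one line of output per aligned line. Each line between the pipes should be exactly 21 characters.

Answer: |adventures fast oats |
|valley metal dust    |
|happy draw version   |
|bedroom high rainbow |
|matrix distance      |

Derivation:
Line 1: ['adventures', 'fast', 'oats'] (min_width=20, slack=1)
Line 2: ['valley', 'metal', 'dust'] (min_width=17, slack=4)
Line 3: ['happy', 'draw', 'version'] (min_width=18, slack=3)
Line 4: ['bedroom', 'high', 'rainbow'] (min_width=20, slack=1)
Line 5: ['matrix', 'distance'] (min_width=15, slack=6)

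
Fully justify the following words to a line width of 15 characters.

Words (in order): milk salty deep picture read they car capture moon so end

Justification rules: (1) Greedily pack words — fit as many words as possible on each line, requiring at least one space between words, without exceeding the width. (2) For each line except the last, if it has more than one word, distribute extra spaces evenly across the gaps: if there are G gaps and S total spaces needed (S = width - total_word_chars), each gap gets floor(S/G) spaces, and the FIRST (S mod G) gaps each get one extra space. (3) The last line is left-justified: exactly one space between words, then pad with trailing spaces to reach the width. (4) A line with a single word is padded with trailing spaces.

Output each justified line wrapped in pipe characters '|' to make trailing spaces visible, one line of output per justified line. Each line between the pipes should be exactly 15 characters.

Line 1: ['milk', 'salty', 'deep'] (min_width=15, slack=0)
Line 2: ['picture', 'read'] (min_width=12, slack=3)
Line 3: ['they', 'car'] (min_width=8, slack=7)
Line 4: ['capture', 'moon', 'so'] (min_width=15, slack=0)
Line 5: ['end'] (min_width=3, slack=12)

Answer: |milk salty deep|
|picture    read|
|they        car|
|capture moon so|
|end            |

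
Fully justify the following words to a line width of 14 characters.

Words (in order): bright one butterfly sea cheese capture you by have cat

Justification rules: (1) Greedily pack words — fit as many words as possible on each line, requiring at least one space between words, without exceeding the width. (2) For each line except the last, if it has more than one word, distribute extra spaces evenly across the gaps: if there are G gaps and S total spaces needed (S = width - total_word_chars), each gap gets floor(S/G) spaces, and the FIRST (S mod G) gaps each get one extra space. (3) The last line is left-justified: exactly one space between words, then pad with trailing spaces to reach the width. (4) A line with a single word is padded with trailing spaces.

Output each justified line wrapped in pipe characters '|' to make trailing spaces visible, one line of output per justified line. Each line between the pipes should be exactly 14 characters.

Line 1: ['bright', 'one'] (min_width=10, slack=4)
Line 2: ['butterfly', 'sea'] (min_width=13, slack=1)
Line 3: ['cheese', 'capture'] (min_width=14, slack=0)
Line 4: ['you', 'by', 'have'] (min_width=11, slack=3)
Line 5: ['cat'] (min_width=3, slack=11)

Answer: |bright     one|
|butterfly  sea|
|cheese capture|
|you   by  have|
|cat           |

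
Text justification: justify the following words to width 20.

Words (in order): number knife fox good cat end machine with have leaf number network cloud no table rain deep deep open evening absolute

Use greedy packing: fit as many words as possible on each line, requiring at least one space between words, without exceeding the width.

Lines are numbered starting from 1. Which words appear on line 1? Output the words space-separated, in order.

Line 1: ['number', 'knife', 'fox'] (min_width=16, slack=4)
Line 2: ['good', 'cat', 'end', 'machine'] (min_width=20, slack=0)
Line 3: ['with', 'have', 'leaf'] (min_width=14, slack=6)
Line 4: ['number', 'network', 'cloud'] (min_width=20, slack=0)
Line 5: ['no', 'table', 'rain', 'deep'] (min_width=18, slack=2)
Line 6: ['deep', 'open', 'evening'] (min_width=17, slack=3)
Line 7: ['absolute'] (min_width=8, slack=12)

Answer: number knife fox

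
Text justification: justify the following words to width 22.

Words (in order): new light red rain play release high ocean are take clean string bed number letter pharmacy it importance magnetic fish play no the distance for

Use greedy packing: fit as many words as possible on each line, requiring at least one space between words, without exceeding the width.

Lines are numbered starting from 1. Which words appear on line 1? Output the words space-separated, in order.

Line 1: ['new', 'light', 'red', 'rain'] (min_width=18, slack=4)
Line 2: ['play', 'release', 'high'] (min_width=17, slack=5)
Line 3: ['ocean', 'are', 'take', 'clean'] (min_width=20, slack=2)
Line 4: ['string', 'bed', 'number'] (min_width=17, slack=5)
Line 5: ['letter', 'pharmacy', 'it'] (min_width=18, slack=4)
Line 6: ['importance', 'magnetic'] (min_width=19, slack=3)
Line 7: ['fish', 'play', 'no', 'the'] (min_width=16, slack=6)
Line 8: ['distance', 'for'] (min_width=12, slack=10)

Answer: new light red rain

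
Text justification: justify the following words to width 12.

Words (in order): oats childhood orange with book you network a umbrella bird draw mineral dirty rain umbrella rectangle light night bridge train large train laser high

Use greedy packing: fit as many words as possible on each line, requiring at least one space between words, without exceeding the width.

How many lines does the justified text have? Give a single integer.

Line 1: ['oats'] (min_width=4, slack=8)
Line 2: ['childhood'] (min_width=9, slack=3)
Line 3: ['orange', 'with'] (min_width=11, slack=1)
Line 4: ['book', 'you'] (min_width=8, slack=4)
Line 5: ['network', 'a'] (min_width=9, slack=3)
Line 6: ['umbrella'] (min_width=8, slack=4)
Line 7: ['bird', 'draw'] (min_width=9, slack=3)
Line 8: ['mineral'] (min_width=7, slack=5)
Line 9: ['dirty', 'rain'] (min_width=10, slack=2)
Line 10: ['umbrella'] (min_width=8, slack=4)
Line 11: ['rectangle'] (min_width=9, slack=3)
Line 12: ['light', 'night'] (min_width=11, slack=1)
Line 13: ['bridge', 'train'] (min_width=12, slack=0)
Line 14: ['large', 'train'] (min_width=11, slack=1)
Line 15: ['laser', 'high'] (min_width=10, slack=2)
Total lines: 15

Answer: 15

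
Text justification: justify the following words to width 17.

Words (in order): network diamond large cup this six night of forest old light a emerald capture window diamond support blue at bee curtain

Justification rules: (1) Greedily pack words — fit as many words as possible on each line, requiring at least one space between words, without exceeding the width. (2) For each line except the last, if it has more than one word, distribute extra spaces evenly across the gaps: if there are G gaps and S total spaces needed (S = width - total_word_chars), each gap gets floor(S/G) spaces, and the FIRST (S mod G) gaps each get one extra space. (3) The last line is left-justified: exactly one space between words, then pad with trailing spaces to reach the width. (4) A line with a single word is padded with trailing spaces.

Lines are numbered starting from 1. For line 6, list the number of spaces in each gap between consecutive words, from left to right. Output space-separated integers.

Answer: 4

Derivation:
Line 1: ['network', 'diamond'] (min_width=15, slack=2)
Line 2: ['large', 'cup', 'this'] (min_width=14, slack=3)
Line 3: ['six', 'night', 'of'] (min_width=12, slack=5)
Line 4: ['forest', 'old', 'light'] (min_width=16, slack=1)
Line 5: ['a', 'emerald', 'capture'] (min_width=17, slack=0)
Line 6: ['window', 'diamond'] (min_width=14, slack=3)
Line 7: ['support', 'blue', 'at'] (min_width=15, slack=2)
Line 8: ['bee', 'curtain'] (min_width=11, slack=6)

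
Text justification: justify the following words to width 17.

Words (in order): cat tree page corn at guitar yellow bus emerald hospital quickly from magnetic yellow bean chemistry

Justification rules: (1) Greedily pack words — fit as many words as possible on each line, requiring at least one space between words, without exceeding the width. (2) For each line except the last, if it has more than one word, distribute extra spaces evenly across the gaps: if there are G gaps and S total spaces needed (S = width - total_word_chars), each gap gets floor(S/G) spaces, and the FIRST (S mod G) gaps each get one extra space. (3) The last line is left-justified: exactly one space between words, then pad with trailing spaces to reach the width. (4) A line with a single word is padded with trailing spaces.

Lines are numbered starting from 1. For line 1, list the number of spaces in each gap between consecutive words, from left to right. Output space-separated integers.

Line 1: ['cat', 'tree', 'page'] (min_width=13, slack=4)
Line 2: ['corn', 'at', 'guitar'] (min_width=14, slack=3)
Line 3: ['yellow', 'bus'] (min_width=10, slack=7)
Line 4: ['emerald', 'hospital'] (min_width=16, slack=1)
Line 5: ['quickly', 'from'] (min_width=12, slack=5)
Line 6: ['magnetic', 'yellow'] (min_width=15, slack=2)
Line 7: ['bean', 'chemistry'] (min_width=14, slack=3)

Answer: 3 3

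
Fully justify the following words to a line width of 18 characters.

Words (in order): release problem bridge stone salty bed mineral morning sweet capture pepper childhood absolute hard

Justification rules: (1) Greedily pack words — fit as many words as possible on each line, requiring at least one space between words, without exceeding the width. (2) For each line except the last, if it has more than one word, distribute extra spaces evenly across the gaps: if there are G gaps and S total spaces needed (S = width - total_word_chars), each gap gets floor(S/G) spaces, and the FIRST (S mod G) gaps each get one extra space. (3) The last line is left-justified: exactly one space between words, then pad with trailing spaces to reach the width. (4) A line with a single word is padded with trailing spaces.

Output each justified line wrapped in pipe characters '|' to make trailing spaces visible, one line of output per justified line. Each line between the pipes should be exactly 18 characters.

Line 1: ['release', 'problem'] (min_width=15, slack=3)
Line 2: ['bridge', 'stone', 'salty'] (min_width=18, slack=0)
Line 3: ['bed', 'mineral'] (min_width=11, slack=7)
Line 4: ['morning', 'sweet'] (min_width=13, slack=5)
Line 5: ['capture', 'pepper'] (min_width=14, slack=4)
Line 6: ['childhood', 'absolute'] (min_width=18, slack=0)
Line 7: ['hard'] (min_width=4, slack=14)

Answer: |release    problem|
|bridge stone salty|
|bed        mineral|
|morning      sweet|
|capture     pepper|
|childhood absolute|
|hard              |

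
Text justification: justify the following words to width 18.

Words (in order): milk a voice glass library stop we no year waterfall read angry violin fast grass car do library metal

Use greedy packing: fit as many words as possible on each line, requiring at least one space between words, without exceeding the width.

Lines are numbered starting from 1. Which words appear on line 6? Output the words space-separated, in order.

Line 1: ['milk', 'a', 'voice', 'glass'] (min_width=18, slack=0)
Line 2: ['library', 'stop', 'we', 'no'] (min_width=18, slack=0)
Line 3: ['year', 'waterfall'] (min_width=14, slack=4)
Line 4: ['read', 'angry', 'violin'] (min_width=17, slack=1)
Line 5: ['fast', 'grass', 'car', 'do'] (min_width=17, slack=1)
Line 6: ['library', 'metal'] (min_width=13, slack=5)

Answer: library metal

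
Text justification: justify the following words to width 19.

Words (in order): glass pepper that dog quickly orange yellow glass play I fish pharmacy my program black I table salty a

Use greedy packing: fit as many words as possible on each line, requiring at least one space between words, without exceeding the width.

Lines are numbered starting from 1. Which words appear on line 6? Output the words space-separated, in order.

Answer: table salty a

Derivation:
Line 1: ['glass', 'pepper', 'that'] (min_width=17, slack=2)
Line 2: ['dog', 'quickly', 'orange'] (min_width=18, slack=1)
Line 3: ['yellow', 'glass', 'play', 'I'] (min_width=19, slack=0)
Line 4: ['fish', 'pharmacy', 'my'] (min_width=16, slack=3)
Line 5: ['program', 'black', 'I'] (min_width=15, slack=4)
Line 6: ['table', 'salty', 'a'] (min_width=13, slack=6)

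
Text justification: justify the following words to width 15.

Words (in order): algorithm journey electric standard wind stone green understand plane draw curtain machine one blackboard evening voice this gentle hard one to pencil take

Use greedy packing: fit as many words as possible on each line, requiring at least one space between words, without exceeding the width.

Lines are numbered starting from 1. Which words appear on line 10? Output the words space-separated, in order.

Line 1: ['algorithm'] (min_width=9, slack=6)
Line 2: ['journey'] (min_width=7, slack=8)
Line 3: ['electric'] (min_width=8, slack=7)
Line 4: ['standard', 'wind'] (min_width=13, slack=2)
Line 5: ['stone', 'green'] (min_width=11, slack=4)
Line 6: ['understand'] (min_width=10, slack=5)
Line 7: ['plane', 'draw'] (min_width=10, slack=5)
Line 8: ['curtain', 'machine'] (min_width=15, slack=0)
Line 9: ['one', 'blackboard'] (min_width=14, slack=1)
Line 10: ['evening', 'voice'] (min_width=13, slack=2)
Line 11: ['this', 'gentle'] (min_width=11, slack=4)
Line 12: ['hard', 'one', 'to'] (min_width=11, slack=4)
Line 13: ['pencil', 'take'] (min_width=11, slack=4)

Answer: evening voice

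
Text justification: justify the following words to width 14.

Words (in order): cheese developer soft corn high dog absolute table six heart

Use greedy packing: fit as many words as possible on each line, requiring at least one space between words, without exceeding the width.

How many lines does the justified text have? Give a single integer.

Answer: 5

Derivation:
Line 1: ['cheese'] (min_width=6, slack=8)
Line 2: ['developer', 'soft'] (min_width=14, slack=0)
Line 3: ['corn', 'high', 'dog'] (min_width=13, slack=1)
Line 4: ['absolute', 'table'] (min_width=14, slack=0)
Line 5: ['six', 'heart'] (min_width=9, slack=5)
Total lines: 5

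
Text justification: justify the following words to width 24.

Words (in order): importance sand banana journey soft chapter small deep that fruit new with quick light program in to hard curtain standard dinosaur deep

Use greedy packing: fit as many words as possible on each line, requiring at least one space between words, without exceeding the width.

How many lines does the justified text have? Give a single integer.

Answer: 7

Derivation:
Line 1: ['importance', 'sand', 'banana'] (min_width=22, slack=2)
Line 2: ['journey', 'soft', 'chapter'] (min_width=20, slack=4)
Line 3: ['small', 'deep', 'that', 'fruit'] (min_width=21, slack=3)
Line 4: ['new', 'with', 'quick', 'light'] (min_width=20, slack=4)
Line 5: ['program', 'in', 'to', 'hard'] (min_width=18, slack=6)
Line 6: ['curtain', 'standard'] (min_width=16, slack=8)
Line 7: ['dinosaur', 'deep'] (min_width=13, slack=11)
Total lines: 7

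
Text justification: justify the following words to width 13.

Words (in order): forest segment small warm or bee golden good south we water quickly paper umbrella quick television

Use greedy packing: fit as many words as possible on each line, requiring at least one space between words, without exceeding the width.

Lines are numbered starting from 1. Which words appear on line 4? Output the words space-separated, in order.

Answer: golden good

Derivation:
Line 1: ['forest'] (min_width=6, slack=7)
Line 2: ['segment', 'small'] (min_width=13, slack=0)
Line 3: ['warm', 'or', 'bee'] (min_width=11, slack=2)
Line 4: ['golden', 'good'] (min_width=11, slack=2)
Line 5: ['south', 'we'] (min_width=8, slack=5)
Line 6: ['water', 'quickly'] (min_width=13, slack=0)
Line 7: ['paper'] (min_width=5, slack=8)
Line 8: ['umbrella'] (min_width=8, slack=5)
Line 9: ['quick'] (min_width=5, slack=8)
Line 10: ['television'] (min_width=10, slack=3)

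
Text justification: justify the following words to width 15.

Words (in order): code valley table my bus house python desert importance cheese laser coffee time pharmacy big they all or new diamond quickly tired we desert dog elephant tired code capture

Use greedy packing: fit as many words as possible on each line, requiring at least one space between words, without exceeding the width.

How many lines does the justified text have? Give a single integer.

Line 1: ['code', 'valley'] (min_width=11, slack=4)
Line 2: ['table', 'my', 'bus'] (min_width=12, slack=3)
Line 3: ['house', 'python'] (min_width=12, slack=3)
Line 4: ['desert'] (min_width=6, slack=9)
Line 5: ['importance'] (min_width=10, slack=5)
Line 6: ['cheese', 'laser'] (min_width=12, slack=3)
Line 7: ['coffee', 'time'] (min_width=11, slack=4)
Line 8: ['pharmacy', 'big'] (min_width=12, slack=3)
Line 9: ['they', 'all', 'or', 'new'] (min_width=15, slack=0)
Line 10: ['diamond', 'quickly'] (min_width=15, slack=0)
Line 11: ['tired', 'we', 'desert'] (min_width=15, slack=0)
Line 12: ['dog', 'elephant'] (min_width=12, slack=3)
Line 13: ['tired', 'code'] (min_width=10, slack=5)
Line 14: ['capture'] (min_width=7, slack=8)
Total lines: 14

Answer: 14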